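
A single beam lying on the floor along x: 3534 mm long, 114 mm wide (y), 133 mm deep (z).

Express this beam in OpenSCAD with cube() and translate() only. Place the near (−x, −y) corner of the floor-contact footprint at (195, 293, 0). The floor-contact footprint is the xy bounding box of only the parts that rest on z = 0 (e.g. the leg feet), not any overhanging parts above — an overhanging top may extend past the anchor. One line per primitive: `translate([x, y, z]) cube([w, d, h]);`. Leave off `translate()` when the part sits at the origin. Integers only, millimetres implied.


translate([195, 293, 0]) cube([3534, 114, 133]);


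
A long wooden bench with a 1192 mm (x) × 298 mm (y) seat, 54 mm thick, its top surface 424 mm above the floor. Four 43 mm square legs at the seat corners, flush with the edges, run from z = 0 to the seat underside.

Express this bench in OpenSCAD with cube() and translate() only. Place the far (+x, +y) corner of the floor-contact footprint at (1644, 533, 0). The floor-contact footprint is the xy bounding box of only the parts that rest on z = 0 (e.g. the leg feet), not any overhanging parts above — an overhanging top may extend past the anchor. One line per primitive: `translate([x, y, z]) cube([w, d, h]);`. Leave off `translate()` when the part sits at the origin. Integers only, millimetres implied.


translate([452, 235, 370]) cube([1192, 298, 54]);
translate([452, 235, 0]) cube([43, 43, 370]);
translate([452, 490, 0]) cube([43, 43, 370]);
translate([1601, 235, 0]) cube([43, 43, 370]);
translate([1601, 490, 0]) cube([43, 43, 370]);


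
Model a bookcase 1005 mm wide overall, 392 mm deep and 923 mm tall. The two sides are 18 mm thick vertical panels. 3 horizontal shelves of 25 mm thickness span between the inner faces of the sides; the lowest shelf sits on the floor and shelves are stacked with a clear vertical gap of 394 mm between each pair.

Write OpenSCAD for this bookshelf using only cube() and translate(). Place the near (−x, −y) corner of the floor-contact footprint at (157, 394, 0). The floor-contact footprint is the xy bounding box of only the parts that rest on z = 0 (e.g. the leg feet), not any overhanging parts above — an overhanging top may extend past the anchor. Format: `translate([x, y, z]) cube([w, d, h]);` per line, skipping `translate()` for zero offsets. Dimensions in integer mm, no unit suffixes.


translate([157, 394, 0]) cube([18, 392, 923]);
translate([1144, 394, 0]) cube([18, 392, 923]);
translate([175, 394, 0]) cube([969, 392, 25]);
translate([175, 394, 419]) cube([969, 392, 25]);
translate([175, 394, 838]) cube([969, 392, 25]);


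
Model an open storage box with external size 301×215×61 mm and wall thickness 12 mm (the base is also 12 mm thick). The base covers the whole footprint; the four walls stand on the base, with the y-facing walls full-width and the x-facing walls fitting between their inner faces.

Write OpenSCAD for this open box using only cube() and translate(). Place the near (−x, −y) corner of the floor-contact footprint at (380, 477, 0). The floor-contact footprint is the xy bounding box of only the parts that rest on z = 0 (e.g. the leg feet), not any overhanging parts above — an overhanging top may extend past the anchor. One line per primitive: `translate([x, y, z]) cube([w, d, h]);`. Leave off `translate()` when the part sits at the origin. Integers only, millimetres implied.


translate([380, 477, 0]) cube([301, 215, 12]);
translate([380, 477, 12]) cube([301, 12, 49]);
translate([380, 680, 12]) cube([301, 12, 49]);
translate([380, 489, 12]) cube([12, 191, 49]);
translate([669, 489, 12]) cube([12, 191, 49]);


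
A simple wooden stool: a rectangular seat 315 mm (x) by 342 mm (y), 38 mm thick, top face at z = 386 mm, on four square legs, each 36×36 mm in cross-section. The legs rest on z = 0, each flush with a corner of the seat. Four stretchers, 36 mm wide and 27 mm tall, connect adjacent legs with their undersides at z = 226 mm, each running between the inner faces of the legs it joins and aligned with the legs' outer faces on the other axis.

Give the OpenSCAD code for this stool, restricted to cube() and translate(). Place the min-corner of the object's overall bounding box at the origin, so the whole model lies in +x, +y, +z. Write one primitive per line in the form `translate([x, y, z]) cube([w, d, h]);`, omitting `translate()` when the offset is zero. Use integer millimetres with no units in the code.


translate([0, 0, 348]) cube([315, 342, 38]);
cube([36, 36, 348]);
translate([279, 0, 0]) cube([36, 36, 348]);
translate([0, 306, 0]) cube([36, 36, 348]);
translate([279, 306, 0]) cube([36, 36, 348]);
translate([36, 0, 226]) cube([243, 36, 27]);
translate([36, 306, 226]) cube([243, 36, 27]);
translate([0, 36, 226]) cube([36, 270, 27]);
translate([279, 36, 226]) cube([36, 270, 27]);


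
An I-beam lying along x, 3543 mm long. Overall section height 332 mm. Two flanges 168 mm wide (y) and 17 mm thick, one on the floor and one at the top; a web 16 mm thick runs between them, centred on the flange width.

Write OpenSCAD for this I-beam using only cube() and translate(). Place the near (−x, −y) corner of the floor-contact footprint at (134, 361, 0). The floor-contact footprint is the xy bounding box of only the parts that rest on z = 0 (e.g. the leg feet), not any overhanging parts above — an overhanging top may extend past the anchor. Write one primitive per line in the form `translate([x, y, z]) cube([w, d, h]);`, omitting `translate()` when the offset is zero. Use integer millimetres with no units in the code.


translate([134, 361, 0]) cube([3543, 168, 17]);
translate([134, 437, 17]) cube([3543, 16, 298]);
translate([134, 361, 315]) cube([3543, 168, 17]);


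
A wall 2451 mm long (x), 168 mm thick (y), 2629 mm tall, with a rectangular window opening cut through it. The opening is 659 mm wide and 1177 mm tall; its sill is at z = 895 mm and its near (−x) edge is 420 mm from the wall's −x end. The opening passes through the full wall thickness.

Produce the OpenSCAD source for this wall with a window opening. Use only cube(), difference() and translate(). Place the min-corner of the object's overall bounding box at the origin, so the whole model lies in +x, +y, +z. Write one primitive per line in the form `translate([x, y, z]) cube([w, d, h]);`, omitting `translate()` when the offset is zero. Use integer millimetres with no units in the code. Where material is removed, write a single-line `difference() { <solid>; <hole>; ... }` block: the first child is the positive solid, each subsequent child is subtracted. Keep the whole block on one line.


difference() { cube([2451, 168, 2629]); translate([420, 0, 895]) cube([659, 168, 1177]); }


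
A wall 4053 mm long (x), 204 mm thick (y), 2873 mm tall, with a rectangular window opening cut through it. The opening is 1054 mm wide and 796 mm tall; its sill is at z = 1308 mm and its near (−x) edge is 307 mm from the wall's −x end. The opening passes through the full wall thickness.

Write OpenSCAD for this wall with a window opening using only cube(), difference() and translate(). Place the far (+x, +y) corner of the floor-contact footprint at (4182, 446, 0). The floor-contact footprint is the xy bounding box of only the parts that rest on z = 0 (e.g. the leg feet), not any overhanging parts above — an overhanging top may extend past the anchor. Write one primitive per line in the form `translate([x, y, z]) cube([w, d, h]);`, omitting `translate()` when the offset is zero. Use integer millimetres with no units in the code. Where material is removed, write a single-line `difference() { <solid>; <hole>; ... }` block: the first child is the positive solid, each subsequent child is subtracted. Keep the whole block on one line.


difference() { translate([129, 242, 0]) cube([4053, 204, 2873]); translate([436, 242, 1308]) cube([1054, 204, 796]); }


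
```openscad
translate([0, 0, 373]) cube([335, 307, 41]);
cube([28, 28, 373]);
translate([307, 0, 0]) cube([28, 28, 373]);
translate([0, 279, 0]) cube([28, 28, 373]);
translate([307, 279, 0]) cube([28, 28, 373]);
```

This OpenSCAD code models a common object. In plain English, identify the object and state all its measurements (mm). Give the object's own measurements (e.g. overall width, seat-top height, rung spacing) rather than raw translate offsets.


A four-legged stool. The seat is a 335×307×41 mm slab whose top surface is at z = 414 mm; four square legs, each 28×28 mm in cross-section, run from the floor (z = 0) to the underside of the seat, each flush with a corner of the seat.


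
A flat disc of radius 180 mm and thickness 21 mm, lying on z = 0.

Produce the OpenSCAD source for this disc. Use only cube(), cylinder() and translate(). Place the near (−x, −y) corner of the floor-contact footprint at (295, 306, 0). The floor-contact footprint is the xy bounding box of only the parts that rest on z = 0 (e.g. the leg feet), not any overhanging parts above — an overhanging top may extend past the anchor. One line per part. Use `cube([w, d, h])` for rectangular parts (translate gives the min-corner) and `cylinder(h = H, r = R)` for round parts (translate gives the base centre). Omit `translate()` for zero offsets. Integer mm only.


translate([475, 486, 0]) cylinder(h = 21, r = 180);


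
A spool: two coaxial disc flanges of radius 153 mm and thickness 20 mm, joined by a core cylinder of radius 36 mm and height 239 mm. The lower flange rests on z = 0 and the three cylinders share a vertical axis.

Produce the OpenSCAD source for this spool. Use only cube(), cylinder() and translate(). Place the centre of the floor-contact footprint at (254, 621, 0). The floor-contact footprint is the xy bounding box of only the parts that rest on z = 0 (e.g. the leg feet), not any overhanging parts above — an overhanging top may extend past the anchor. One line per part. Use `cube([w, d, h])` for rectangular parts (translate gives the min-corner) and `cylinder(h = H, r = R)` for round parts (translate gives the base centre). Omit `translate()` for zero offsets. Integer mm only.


translate([254, 621, 0]) cylinder(h = 20, r = 153);
translate([254, 621, 20]) cylinder(h = 239, r = 36);
translate([254, 621, 259]) cylinder(h = 20, r = 153);


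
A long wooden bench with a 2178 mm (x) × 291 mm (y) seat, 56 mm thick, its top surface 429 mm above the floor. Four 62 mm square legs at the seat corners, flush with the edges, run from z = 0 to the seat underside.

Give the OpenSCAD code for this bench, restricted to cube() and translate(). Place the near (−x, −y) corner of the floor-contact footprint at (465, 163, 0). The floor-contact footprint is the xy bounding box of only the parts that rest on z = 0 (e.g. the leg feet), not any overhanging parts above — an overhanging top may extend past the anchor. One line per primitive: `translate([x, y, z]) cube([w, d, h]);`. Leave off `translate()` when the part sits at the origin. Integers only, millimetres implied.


// leg_h = 429 − 56 = 373
translate([465, 163, 373]) cube([2178, 291, 56]);
translate([465, 163, 0]) cube([62, 62, 373]);
translate([465, 392, 0]) cube([62, 62, 373]);
translate([2581, 163, 0]) cube([62, 62, 373]);
translate([2581, 392, 0]) cube([62, 62, 373]);


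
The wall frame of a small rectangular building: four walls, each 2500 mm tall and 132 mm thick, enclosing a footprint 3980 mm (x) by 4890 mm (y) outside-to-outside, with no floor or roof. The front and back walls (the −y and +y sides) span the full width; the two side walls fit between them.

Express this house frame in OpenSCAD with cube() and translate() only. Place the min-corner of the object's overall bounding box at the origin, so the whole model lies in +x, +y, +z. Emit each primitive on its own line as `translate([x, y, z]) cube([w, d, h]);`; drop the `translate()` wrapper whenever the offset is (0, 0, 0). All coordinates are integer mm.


cube([3980, 132, 2500]);
translate([0, 4758, 0]) cube([3980, 132, 2500]);
translate([0, 132, 0]) cube([132, 4626, 2500]);
translate([3848, 132, 0]) cube([132, 4626, 2500]);


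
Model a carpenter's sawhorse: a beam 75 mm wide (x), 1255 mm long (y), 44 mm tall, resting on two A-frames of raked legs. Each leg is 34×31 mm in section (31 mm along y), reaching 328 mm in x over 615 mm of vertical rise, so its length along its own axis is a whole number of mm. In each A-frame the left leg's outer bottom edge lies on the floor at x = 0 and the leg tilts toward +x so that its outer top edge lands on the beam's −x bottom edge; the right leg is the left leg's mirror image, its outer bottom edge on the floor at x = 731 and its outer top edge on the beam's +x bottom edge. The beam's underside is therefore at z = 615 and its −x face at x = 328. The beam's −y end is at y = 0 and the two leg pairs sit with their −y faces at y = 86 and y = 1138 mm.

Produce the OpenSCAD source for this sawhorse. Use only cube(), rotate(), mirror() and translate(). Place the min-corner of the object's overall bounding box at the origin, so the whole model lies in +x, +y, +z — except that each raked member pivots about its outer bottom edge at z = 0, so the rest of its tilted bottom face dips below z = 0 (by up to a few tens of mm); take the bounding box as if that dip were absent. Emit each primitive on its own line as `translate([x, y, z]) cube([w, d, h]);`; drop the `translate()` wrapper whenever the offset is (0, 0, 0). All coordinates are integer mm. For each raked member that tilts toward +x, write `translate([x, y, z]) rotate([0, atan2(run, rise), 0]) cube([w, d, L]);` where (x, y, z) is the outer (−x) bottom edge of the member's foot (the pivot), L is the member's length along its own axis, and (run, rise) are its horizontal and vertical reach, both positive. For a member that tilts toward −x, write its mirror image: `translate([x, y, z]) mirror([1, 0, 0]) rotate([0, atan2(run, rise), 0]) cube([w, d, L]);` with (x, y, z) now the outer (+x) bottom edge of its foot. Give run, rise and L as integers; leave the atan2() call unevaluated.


translate([328, 0, 615]) cube([75, 1255, 44]);
translate([0, 86, 0]) rotate([0, atan2(328, 615), 0]) cube([34, 31, 697]);
translate([731, 86, 0]) mirror([1, 0, 0]) rotate([0, atan2(328, 615), 0]) cube([34, 31, 697]);
translate([0, 1138, 0]) rotate([0, atan2(328, 615), 0]) cube([34, 31, 697]);
translate([731, 1138, 0]) mirror([1, 0, 0]) rotate([0, atan2(328, 615), 0]) cube([34, 31, 697]);


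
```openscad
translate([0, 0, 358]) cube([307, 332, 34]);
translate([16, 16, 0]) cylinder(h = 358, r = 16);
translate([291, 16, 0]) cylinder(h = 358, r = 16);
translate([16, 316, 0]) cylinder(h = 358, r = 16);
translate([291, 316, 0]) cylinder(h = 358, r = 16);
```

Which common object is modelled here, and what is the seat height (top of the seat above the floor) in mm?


A stool. The seat height is 392 mm.

A 307×332×34 slab at z = 358 on four corner cylinders — a stool. The seat top is 358 + 34 = 392 mm.


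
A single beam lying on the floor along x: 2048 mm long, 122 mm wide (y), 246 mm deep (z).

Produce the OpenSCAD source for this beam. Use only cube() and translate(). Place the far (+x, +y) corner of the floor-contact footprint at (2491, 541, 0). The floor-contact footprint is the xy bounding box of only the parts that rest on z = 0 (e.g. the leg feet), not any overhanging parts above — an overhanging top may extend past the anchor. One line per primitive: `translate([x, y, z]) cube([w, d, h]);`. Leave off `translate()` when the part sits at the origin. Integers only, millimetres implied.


translate([443, 419, 0]) cube([2048, 122, 246]);


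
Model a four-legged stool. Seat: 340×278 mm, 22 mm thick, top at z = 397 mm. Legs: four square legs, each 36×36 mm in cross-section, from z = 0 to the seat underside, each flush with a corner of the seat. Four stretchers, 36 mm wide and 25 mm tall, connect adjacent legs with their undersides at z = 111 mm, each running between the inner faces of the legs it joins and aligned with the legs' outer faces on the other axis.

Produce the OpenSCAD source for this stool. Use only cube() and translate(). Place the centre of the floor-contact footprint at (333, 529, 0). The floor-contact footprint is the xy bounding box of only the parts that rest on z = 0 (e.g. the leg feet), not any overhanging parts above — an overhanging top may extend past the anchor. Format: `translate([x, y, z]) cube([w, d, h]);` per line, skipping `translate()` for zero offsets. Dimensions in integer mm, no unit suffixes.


translate([163, 390, 375]) cube([340, 278, 22]);
translate([163, 390, 0]) cube([36, 36, 375]);
translate([467, 390, 0]) cube([36, 36, 375]);
translate([163, 632, 0]) cube([36, 36, 375]);
translate([467, 632, 0]) cube([36, 36, 375]);
translate([199, 390, 111]) cube([268, 36, 25]);
translate([199, 632, 111]) cube([268, 36, 25]);
translate([163, 426, 111]) cube([36, 206, 25]);
translate([467, 426, 111]) cube([36, 206, 25]);


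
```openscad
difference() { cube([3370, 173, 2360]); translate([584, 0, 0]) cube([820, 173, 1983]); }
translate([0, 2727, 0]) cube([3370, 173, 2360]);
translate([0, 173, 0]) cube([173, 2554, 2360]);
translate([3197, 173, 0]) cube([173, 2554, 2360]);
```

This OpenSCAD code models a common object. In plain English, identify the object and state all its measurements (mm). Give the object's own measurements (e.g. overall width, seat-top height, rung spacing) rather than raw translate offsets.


A single room: four walls, each 2360 mm tall and 173 mm thick, enclosing an outside footprint 3370×2900 mm (x × y), no floor or roof. The front and back walls (−y and +y sides) run the full x-width; the side walls fit between their inner faces. A door opening 820 mm wide and 1983 mm tall is cut through the front wall from the floor up, its −x edge 584 mm from the wall's −x end.


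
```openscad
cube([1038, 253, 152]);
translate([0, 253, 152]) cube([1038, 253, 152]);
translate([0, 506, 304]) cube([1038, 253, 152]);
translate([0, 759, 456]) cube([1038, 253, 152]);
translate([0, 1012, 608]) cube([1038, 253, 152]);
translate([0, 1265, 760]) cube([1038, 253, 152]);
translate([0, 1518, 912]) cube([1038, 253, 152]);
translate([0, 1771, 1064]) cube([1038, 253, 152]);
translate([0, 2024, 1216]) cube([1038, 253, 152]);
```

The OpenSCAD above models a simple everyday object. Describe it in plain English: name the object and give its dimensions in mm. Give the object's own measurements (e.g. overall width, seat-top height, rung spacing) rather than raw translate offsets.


A straight staircase of 9 solid steps. Each step is 1038 mm wide (x), 253 mm deep (y, the going) and 152 mm tall (the rise). The first step rests on the floor; each subsequent step sits one going further in +y and one rise higher in +z, directly behind and above the previous step with no overlap.


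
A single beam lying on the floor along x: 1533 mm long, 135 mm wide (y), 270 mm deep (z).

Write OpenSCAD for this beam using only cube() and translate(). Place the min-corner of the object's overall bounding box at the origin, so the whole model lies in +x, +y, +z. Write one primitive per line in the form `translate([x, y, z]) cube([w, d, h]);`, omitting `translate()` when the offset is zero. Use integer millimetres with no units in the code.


cube([1533, 135, 270]);


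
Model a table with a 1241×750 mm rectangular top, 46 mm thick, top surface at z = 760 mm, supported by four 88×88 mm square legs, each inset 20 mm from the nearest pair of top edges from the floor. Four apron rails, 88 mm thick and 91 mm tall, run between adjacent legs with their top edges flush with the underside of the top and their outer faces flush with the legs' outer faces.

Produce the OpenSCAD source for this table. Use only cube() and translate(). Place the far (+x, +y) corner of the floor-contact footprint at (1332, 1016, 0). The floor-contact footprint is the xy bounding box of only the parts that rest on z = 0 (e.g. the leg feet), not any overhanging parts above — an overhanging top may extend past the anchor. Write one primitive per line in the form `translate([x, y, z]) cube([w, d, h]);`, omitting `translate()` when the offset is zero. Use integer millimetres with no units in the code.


translate([111, 286, 714]) cube([1241, 750, 46]);
translate([131, 306, 0]) cube([88, 88, 714]);
translate([1244, 306, 0]) cube([88, 88, 714]);
translate([131, 928, 0]) cube([88, 88, 714]);
translate([1244, 928, 0]) cube([88, 88, 714]);
translate([219, 306, 623]) cube([1025, 88, 91]);
translate([219, 928, 623]) cube([1025, 88, 91]);
translate([131, 394, 623]) cube([88, 534, 91]);
translate([1244, 394, 623]) cube([88, 534, 91]);


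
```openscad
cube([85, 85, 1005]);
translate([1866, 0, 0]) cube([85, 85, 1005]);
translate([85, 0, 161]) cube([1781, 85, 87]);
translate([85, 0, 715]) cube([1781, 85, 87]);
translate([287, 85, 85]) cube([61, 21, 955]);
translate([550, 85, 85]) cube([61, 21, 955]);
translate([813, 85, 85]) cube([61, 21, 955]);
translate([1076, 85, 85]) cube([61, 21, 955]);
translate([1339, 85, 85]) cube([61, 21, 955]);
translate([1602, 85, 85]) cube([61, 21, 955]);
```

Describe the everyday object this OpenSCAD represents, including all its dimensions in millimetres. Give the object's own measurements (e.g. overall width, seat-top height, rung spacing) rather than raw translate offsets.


A fence section. Two 85×85 mm posts, 1005 mm tall, stand on the floor with a clear span of 1781 mm between their inner faces. Two horizontal rails of 85×87 mm section span the gap between the posts with their undersides at z = 161 mm and z = 715 mm, flush with the posts' −y face. 6 pickets, each 61 mm wide, 21 mm thick and 955 mm tall, are fixed to the +y face of the rails with their bottoms at z = 85 mm, spaced across the span with a 202 mm gap after the −x post and between neighbouring pickets, with 203 mm left before the +x post.


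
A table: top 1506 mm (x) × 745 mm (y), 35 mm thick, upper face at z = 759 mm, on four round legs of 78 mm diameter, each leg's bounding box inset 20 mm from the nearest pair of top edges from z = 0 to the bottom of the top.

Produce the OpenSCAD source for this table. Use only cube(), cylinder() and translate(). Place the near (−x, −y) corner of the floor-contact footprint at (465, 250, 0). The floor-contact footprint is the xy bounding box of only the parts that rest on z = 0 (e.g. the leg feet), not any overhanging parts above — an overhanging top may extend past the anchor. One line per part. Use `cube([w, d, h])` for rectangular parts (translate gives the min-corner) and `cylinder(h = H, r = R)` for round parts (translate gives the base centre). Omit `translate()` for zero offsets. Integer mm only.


translate([445, 230, 724]) cube([1506, 745, 35]);
translate([504, 289, 0]) cylinder(h = 724, r = 39);
translate([1892, 289, 0]) cylinder(h = 724, r = 39);
translate([504, 916, 0]) cylinder(h = 724, r = 39);
translate([1892, 916, 0]) cylinder(h = 724, r = 39);


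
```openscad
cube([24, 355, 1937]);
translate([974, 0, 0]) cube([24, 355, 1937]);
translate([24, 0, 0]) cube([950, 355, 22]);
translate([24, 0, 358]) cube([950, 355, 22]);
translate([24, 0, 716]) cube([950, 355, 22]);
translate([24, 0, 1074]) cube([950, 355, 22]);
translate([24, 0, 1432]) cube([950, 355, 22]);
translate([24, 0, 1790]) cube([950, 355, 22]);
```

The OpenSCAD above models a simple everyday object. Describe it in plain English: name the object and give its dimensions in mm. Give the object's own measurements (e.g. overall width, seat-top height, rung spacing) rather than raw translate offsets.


An open bookshelf. Two side panels, each 24 mm thick, 355 mm deep and 1937 mm tall, stand 998 mm apart (outside-to-outside). Between them sit 6 shelves, each 22 mm thick and 355 mm deep, spanning the full gap between the sides. The bottom shelf rests on the floor (its underside at z = 0) and the clear gap between one shelf's top and the next shelf's underside is 336 mm.


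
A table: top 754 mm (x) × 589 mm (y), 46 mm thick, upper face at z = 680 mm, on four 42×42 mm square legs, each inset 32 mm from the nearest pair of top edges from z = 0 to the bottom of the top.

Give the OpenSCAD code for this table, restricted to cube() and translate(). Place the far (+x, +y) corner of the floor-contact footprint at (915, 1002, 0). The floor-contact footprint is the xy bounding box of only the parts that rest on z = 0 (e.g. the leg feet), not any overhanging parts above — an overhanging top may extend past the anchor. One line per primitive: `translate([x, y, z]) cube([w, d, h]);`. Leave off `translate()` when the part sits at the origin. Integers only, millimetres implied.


// leg_h = 680 - 46 = 634
translate([193, 445, 634]) cube([754, 589, 46]);
translate([225, 477, 0]) cube([42, 42, 634]);
translate([873, 477, 0]) cube([42, 42, 634]);
translate([225, 960, 0]) cube([42, 42, 634]);
translate([873, 960, 0]) cube([42, 42, 634]);


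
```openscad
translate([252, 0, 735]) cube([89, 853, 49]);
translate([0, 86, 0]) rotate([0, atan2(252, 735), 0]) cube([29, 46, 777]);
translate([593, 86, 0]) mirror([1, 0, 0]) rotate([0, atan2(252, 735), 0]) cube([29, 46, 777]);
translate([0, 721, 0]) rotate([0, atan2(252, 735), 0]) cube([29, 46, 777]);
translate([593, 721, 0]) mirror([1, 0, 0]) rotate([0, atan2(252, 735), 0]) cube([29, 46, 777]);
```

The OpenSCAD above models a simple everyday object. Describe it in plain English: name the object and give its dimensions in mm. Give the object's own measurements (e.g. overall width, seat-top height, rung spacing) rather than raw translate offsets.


A sawhorse. A 89×853×49 mm beam (x, y, z) sits on two A-frame leg pairs. Each pair is two raked legs of 29×46 mm section (46 mm along y) splaying symmetrically in x. Each leg rises 735 mm vertically over 252 mm of horizontal reach and is 777 mm long along its own axis. Every leg's outer bottom edge rests on the floor and its outer top edge meets a bottom edge of the beam — the left legs (tilting toward +x) meet the beam's −x bottom edge, the right legs (their mirror images, tilting toward −x) meet its +x bottom edge — so the leg tops tuck under the beam, the beam's underside is 735 mm above the floor, and the feet are 593 mm apart outside-to-outside with the beam centred between them. The two leg pairs are set in 86 mm from either end of the beam.


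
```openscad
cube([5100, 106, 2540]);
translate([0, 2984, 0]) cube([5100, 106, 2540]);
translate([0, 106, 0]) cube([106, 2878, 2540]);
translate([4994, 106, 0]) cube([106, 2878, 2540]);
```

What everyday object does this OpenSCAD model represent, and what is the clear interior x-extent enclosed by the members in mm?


A house (or room) frame. The interior width is 4888 mm.

Four 2540 mm walls enclosing a rectangle with no floor or roof — a room or house frame. Outside width is 5100 mm and wall thickness is 106 mm, so the interior width is 5100 − 2 × 106 = 4888 mm.


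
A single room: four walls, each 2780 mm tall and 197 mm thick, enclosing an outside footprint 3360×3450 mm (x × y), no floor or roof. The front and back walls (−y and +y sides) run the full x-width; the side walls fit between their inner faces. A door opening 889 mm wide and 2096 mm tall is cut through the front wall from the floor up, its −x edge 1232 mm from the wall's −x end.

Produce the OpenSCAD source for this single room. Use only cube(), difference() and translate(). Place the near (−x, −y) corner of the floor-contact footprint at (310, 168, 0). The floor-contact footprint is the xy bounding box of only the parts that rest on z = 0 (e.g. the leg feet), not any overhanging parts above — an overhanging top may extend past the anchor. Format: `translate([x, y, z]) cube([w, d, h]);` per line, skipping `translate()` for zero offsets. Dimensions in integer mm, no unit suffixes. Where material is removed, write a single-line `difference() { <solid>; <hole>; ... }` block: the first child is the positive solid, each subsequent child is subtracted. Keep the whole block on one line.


difference() { translate([310, 168, 0]) cube([3360, 197, 2780]); translate([1542, 168, 0]) cube([889, 197, 2096]); }
translate([310, 3421, 0]) cube([3360, 197, 2780]);
translate([310, 365, 0]) cube([197, 3056, 2780]);
translate([3473, 365, 0]) cube([197, 3056, 2780]);


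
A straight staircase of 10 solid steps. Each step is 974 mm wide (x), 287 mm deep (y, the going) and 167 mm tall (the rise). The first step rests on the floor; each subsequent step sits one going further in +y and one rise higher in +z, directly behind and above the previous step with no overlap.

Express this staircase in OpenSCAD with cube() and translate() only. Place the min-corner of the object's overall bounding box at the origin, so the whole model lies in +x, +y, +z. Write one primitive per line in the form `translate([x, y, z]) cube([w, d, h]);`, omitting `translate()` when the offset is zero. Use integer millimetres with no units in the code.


cube([974, 287, 167]);
translate([0, 287, 167]) cube([974, 287, 167]);
translate([0, 574, 334]) cube([974, 287, 167]);
translate([0, 861, 501]) cube([974, 287, 167]);
translate([0, 1148, 668]) cube([974, 287, 167]);
translate([0, 1435, 835]) cube([974, 287, 167]);
translate([0, 1722, 1002]) cube([974, 287, 167]);
translate([0, 2009, 1169]) cube([974, 287, 167]);
translate([0, 2296, 1336]) cube([974, 287, 167]);
translate([0, 2583, 1503]) cube([974, 287, 167]);


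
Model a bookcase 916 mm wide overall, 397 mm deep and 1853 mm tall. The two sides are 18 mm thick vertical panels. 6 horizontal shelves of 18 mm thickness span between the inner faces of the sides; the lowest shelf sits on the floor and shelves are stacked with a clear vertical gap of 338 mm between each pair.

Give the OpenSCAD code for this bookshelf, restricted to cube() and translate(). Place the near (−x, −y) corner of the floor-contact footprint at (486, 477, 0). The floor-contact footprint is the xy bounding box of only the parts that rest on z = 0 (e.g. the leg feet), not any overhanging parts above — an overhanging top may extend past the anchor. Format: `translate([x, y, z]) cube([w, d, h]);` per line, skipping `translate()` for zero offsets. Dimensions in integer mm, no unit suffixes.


translate([486, 477, 0]) cube([18, 397, 1853]);
translate([1384, 477, 0]) cube([18, 397, 1853]);
translate([504, 477, 0]) cube([880, 397, 18]);
translate([504, 477, 356]) cube([880, 397, 18]);
translate([504, 477, 712]) cube([880, 397, 18]);
translate([504, 477, 1068]) cube([880, 397, 18]);
translate([504, 477, 1424]) cube([880, 397, 18]);
translate([504, 477, 1780]) cube([880, 397, 18]);


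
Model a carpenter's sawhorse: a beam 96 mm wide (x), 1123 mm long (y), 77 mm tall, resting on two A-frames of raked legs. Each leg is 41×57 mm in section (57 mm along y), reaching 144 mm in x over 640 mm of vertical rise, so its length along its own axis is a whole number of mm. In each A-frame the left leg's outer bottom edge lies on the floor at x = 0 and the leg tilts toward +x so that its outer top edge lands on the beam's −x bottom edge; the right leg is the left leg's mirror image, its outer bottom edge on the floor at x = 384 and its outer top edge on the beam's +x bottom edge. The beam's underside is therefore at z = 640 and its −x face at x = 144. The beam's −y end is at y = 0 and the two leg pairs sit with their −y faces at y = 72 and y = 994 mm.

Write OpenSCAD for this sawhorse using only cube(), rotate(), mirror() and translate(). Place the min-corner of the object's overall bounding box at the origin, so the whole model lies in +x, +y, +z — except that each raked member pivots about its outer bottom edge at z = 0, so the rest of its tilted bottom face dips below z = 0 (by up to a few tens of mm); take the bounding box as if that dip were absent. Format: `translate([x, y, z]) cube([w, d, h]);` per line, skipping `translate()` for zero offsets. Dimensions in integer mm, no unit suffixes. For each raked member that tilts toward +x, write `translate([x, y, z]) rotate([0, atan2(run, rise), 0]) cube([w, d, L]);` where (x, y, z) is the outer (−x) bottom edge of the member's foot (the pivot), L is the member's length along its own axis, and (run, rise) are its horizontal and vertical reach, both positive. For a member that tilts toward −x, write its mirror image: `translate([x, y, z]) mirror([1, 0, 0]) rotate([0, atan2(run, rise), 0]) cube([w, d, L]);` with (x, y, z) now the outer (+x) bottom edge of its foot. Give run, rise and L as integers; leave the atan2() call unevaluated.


translate([144, 0, 640]) cube([96, 1123, 77]);
translate([0, 72, 0]) rotate([0, atan2(144, 640), 0]) cube([41, 57, 656]);
translate([384, 72, 0]) mirror([1, 0, 0]) rotate([0, atan2(144, 640), 0]) cube([41, 57, 656]);
translate([0, 994, 0]) rotate([0, atan2(144, 640), 0]) cube([41, 57, 656]);
translate([384, 994, 0]) mirror([1, 0, 0]) rotate([0, atan2(144, 640), 0]) cube([41, 57, 656]);


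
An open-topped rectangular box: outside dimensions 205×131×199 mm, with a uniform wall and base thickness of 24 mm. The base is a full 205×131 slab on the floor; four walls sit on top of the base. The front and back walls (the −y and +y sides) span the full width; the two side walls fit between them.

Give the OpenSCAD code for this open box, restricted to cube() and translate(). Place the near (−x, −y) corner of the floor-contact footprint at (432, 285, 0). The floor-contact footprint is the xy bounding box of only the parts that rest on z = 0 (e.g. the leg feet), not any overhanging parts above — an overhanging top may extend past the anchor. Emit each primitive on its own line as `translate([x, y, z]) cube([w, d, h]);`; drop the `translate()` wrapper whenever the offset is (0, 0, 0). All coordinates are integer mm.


translate([432, 285, 0]) cube([205, 131, 24]);
translate([432, 285, 24]) cube([205, 24, 175]);
translate([432, 392, 24]) cube([205, 24, 175]);
translate([432, 309, 24]) cube([24, 83, 175]);
translate([613, 309, 24]) cube([24, 83, 175]);


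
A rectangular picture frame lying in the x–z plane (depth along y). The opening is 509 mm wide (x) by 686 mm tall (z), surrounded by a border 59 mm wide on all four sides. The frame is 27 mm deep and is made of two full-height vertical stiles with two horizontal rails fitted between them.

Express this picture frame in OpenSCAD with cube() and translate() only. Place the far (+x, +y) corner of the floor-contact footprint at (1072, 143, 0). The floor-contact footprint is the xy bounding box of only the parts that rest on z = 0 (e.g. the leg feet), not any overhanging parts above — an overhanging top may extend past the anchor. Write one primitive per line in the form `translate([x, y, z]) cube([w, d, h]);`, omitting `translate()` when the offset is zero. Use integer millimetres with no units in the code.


translate([445, 116, 0]) cube([59, 27, 804]);
translate([1013, 116, 0]) cube([59, 27, 804]);
translate([504, 116, 0]) cube([509, 27, 59]);
translate([504, 116, 745]) cube([509, 27, 59]);


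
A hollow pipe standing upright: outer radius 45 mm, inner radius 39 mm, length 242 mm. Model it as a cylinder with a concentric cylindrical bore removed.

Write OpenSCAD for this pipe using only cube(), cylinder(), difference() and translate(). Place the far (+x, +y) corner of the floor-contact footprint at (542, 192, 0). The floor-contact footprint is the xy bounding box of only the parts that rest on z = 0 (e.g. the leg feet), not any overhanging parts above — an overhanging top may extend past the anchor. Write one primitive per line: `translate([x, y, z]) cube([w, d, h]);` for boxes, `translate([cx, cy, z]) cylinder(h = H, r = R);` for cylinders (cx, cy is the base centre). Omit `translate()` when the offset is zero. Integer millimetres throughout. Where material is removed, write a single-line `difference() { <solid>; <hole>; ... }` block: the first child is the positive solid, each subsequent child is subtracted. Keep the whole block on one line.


difference() { translate([497, 147, 0]) cylinder(h = 242, r = 45); translate([497, 147, 0]) cylinder(h = 242, r = 39); }


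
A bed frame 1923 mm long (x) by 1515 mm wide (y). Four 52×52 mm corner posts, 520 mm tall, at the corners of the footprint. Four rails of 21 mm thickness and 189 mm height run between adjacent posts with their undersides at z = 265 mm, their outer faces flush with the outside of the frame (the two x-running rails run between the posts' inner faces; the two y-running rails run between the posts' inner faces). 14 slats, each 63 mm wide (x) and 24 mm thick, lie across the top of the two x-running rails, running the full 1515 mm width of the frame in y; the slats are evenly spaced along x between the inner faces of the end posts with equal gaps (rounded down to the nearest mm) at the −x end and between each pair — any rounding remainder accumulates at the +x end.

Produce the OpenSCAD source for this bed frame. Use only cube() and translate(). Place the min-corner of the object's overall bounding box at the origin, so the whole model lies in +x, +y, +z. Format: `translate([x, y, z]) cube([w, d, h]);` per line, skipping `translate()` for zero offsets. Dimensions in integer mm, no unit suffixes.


// slat z = rail_z + rail_h = 265 + 189 = 454
// slat gap = ⌊(1819 − 14·63) / 15⌋ = 62
cube([52, 52, 520]);
translate([0, 1463, 0]) cube([52, 52, 520]);
translate([1871, 0, 0]) cube([52, 52, 520]);
translate([1871, 1463, 0]) cube([52, 52, 520]);
translate([52, 0, 265]) cube([1819, 21, 189]);
translate([52, 1494, 265]) cube([1819, 21, 189]);
translate([0, 52, 265]) cube([21, 1411, 189]);
translate([1902, 52, 265]) cube([21, 1411, 189]);
translate([114, 0, 454]) cube([63, 1515, 24]);
translate([239, 0, 454]) cube([63, 1515, 24]);
translate([364, 0, 454]) cube([63, 1515, 24]);
translate([489, 0, 454]) cube([63, 1515, 24]);
translate([614, 0, 454]) cube([63, 1515, 24]);
translate([739, 0, 454]) cube([63, 1515, 24]);
translate([864, 0, 454]) cube([63, 1515, 24]);
translate([989, 0, 454]) cube([63, 1515, 24]);
translate([1114, 0, 454]) cube([63, 1515, 24]);
translate([1239, 0, 454]) cube([63, 1515, 24]);
translate([1364, 0, 454]) cube([63, 1515, 24]);
translate([1489, 0, 454]) cube([63, 1515, 24]);
translate([1614, 0, 454]) cube([63, 1515, 24]);
translate([1739, 0, 454]) cube([63, 1515, 24]);


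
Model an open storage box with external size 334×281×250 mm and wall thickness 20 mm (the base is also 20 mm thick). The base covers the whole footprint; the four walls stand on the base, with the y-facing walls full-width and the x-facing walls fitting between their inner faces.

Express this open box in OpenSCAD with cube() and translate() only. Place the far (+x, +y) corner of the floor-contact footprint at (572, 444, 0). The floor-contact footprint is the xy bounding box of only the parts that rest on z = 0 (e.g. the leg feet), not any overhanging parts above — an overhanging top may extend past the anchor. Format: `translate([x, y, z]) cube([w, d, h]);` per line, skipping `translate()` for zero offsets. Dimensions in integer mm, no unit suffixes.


translate([238, 163, 0]) cube([334, 281, 20]);
translate([238, 163, 20]) cube([334, 20, 230]);
translate([238, 424, 20]) cube([334, 20, 230]);
translate([238, 183, 20]) cube([20, 241, 230]);
translate([552, 183, 20]) cube([20, 241, 230]);


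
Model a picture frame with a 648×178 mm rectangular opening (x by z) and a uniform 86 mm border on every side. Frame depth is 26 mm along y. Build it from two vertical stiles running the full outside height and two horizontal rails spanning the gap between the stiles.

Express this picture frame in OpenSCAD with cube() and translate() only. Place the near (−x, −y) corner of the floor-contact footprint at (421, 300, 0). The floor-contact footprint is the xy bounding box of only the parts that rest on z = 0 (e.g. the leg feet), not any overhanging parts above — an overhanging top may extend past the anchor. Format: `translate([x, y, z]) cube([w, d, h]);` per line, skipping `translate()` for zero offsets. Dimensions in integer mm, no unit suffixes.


translate([421, 300, 0]) cube([86, 26, 350]);
translate([1155, 300, 0]) cube([86, 26, 350]);
translate([507, 300, 0]) cube([648, 26, 86]);
translate([507, 300, 264]) cube([648, 26, 86]);
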